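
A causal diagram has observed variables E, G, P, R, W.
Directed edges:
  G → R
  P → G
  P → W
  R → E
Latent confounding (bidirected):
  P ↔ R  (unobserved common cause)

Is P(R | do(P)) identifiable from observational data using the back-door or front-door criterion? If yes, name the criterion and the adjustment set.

desc(P)\{P}={E,G,R,W}; candidates ⊆ {—}.
P↔R: latent back-door arc(s) into P.
size 0: {}; under {} P still reaches {E,R} ∋ R.
P↔R cannot be blocked by any observed set — no back-door set.
{G}: (i) intercepts every directed P→R path; (ii) no back-door P→{G}; (iii) {P} blocks every back-door {G}→R. Front-door holds.
P(R|do(P)) = Σ_{G} P(G|P) Σ_{P'} P(R|G,P')P(P').

P(R|do(P)): frontdoor, adjust for {G}.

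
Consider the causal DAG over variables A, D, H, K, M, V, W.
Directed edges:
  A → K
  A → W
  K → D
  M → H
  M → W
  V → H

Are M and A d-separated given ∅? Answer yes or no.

Bayes-Ball from M | ∅ reaches {H,W}.
A ∉ reach(M|∅) ⇒ M ⊥ A | ∅.

Yes — M ⊥ A | ∅.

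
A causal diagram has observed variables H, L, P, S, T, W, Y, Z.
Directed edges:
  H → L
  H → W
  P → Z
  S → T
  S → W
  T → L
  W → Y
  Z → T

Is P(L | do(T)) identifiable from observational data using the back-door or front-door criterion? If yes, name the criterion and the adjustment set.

desc(T)\{T}={L}; candidates ⊆ {H,P,S,W,Y,Z}.
∅: T⊥L given ∅ in G with T→· removed — back-door holds.
P(L|do(T)) = P(L|T) — no adjustment needed.

P(L|do(T)): backdoor, adjust for ∅.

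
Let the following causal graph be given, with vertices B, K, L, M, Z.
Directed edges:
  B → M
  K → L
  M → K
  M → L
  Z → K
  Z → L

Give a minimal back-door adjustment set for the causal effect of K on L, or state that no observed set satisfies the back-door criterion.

desc(K)\{K}={L}; candidates ⊆ {B,M,Z}.
size 0: {}; under {} K still reaches {B,L,M,Z} ∋ L.
size 1: {B}, {M}, {Z}; under {B} K still reaches {L,M,Z} ∋ L.
{M,Z}: K⊥L given {M,Z} in G with K→· removed — back-door holds.

K→L: minimal back-door set {M, Z}.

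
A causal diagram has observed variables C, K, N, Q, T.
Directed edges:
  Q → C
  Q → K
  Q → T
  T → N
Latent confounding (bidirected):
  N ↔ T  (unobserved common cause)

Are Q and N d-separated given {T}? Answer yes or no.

No — Q and N are d-connected given {T}.

Bayes-Ball from Q | {T} reaches {C,K,N}.
N ∈ reach(Q|{T}) ⇒ Q ⊥̸ N | {T}.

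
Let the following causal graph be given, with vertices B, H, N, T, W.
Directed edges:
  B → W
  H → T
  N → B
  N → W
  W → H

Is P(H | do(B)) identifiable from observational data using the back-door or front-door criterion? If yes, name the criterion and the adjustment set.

P(H|do(B)): backdoor, adjust for {N}.

desc(B)\{B}={H,T,W}; candidates ⊆ {N}.
size 0: {}; under {} B still reaches {H,N,T,W} ∋ H.
{N}: B⊥H given {N} in G with B→· removed — back-door holds.
P(H|do(B)) = Σ_{N} P(H|B,N)·P(N).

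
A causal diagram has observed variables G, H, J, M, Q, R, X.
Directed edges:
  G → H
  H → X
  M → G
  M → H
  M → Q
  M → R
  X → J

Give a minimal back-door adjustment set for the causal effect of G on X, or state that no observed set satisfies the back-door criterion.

desc(G)\{G}={H,J,X}; candidates ⊆ {M,Q,R}.
size 0: {}; under {} G still reaches {H,J,M,Q,R,X} ∋ X.
{M}: G⊥X given {M} in G with G→· removed — back-door holds.

G→X: minimal back-door set {M}.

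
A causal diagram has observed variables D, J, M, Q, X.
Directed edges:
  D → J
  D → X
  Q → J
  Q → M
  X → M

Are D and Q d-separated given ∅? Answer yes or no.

Yes — D ⊥ Q | ∅.

Bayes-Ball from D | ∅ reaches {J,M,X}.
Q ∉ reach(D|∅) ⇒ D ⊥ Q | ∅.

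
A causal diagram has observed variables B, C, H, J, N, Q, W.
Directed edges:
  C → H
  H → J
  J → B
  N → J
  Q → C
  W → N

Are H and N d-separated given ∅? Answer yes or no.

Bayes-Ball from H | ∅ reaches {B,C,J,Q}.
N ∉ reach(H|∅) ⇒ H ⊥ N | ∅.

Yes — H ⊥ N | ∅.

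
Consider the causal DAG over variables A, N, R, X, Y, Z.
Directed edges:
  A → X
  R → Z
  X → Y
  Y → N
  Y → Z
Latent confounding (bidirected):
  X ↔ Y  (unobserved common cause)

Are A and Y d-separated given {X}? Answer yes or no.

Bayes-Ball from A | {X} reaches {N,Y,Z}.
Y ∈ reach(A|{X}) ⇒ A ⊥̸ Y | {X}.

No — A and Y are d-connected given {X}.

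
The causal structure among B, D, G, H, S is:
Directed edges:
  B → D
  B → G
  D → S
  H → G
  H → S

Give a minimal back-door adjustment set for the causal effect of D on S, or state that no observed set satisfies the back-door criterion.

desc(D)\{D}={S}; candidates ⊆ {B,G,H}.
∅: D⊥S given ∅ in G with D→· removed — back-door holds.

D→S: minimal back-door set ∅.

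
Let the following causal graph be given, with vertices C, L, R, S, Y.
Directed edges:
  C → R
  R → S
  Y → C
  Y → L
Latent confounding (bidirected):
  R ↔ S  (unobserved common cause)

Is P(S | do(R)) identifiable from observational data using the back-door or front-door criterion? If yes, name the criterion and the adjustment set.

desc(R)\{R}={S}; candidates ⊆ {C,L,Y}.
R↔S: latent back-door arc(s) into R.
size 0: {}; under {} R still reaches {C,L,S,Y} ∋ S.
size 1: {C}, {L}, {Y}; under {C} R still reaches {S} ∋ S.
size 2: {C,L}, {C,Y}, {L,Y}; under {C,L} R still reaches {S} ∋ S.
R↔S cannot be blocked by any observed set — no back-door set.
No mediator lies on a directed R→…→S path.
Neither criterion identifies P(S|do(R)) in this graph.

P(S|do(R)): not identifiable (no BD/FD set).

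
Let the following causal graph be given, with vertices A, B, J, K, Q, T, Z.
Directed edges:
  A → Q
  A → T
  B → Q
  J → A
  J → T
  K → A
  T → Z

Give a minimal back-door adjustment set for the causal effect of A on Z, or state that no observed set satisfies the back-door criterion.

A→Z: minimal back-door set {J}.

desc(A)\{A}={Q,T,Z}; candidates ⊆ {B,J,K}.
size 0: {}; under {} A still reaches {J,K,T,Z} ∋ Z.
{J}: A⊥Z given {J} in G with A→· removed — back-door holds.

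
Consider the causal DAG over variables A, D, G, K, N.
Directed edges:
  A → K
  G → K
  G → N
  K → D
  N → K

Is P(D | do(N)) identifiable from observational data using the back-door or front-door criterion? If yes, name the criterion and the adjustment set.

desc(N)\{N}={D,K}; candidates ⊆ {A,G}.
size 0: {}; under {} N still reaches {D,G,K} ∋ D.
{G}: N⊥D given {G} in G with N→· removed — back-door holds.
P(D|do(N)) = Σ_{G} P(D|N,G)·P(G).

P(D|do(N)): backdoor, adjust for {G}.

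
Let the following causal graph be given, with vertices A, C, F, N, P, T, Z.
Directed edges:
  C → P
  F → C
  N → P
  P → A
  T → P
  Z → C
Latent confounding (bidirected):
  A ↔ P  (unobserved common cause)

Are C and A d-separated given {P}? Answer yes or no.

Bayes-Ball from C | {P} reaches {A,F,N,T,Z}.
A ∈ reach(C|{P}) ⇒ C ⊥̸ A | {P}.

No — C and A are d-connected given {P}.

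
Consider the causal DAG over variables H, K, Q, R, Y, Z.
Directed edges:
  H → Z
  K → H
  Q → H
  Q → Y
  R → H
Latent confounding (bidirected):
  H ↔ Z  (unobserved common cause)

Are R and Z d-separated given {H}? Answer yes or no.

No — R and Z are d-connected given {H}.

Bayes-Ball from R | {H} reaches {K,Q,Y,Z}.
Z ∈ reach(R|{H}) ⇒ R ⊥̸ Z | {H}.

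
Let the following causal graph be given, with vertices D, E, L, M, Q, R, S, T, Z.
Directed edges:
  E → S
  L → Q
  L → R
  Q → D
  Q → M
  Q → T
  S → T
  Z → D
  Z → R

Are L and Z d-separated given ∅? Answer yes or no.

Yes — L ⊥ Z | ∅.

Bayes-Ball from L | ∅ reaches {D,M,Q,R,T}.
Z ∉ reach(L|∅) ⇒ L ⊥ Z | ∅.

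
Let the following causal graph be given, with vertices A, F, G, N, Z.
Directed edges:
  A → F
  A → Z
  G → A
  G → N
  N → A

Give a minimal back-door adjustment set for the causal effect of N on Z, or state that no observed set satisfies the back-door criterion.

desc(N)\{N}={A,F,Z}; candidates ⊆ {G}.
size 0: {}; under {} N still reaches {A,F,G,Z} ∋ Z.
{G}: N⊥Z given {G} in G with N→· removed — back-door holds.

N→Z: minimal back-door set {G}.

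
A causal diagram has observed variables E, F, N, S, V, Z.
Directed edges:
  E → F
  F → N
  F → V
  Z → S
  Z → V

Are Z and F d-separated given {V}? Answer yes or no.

Bayes-Ball from Z | {V} reaches {E,F,N,S}.
F ∈ reach(Z|{V}) ⇒ Z ⊥̸ F | {V}.

No — Z and F are d-connected given {V}.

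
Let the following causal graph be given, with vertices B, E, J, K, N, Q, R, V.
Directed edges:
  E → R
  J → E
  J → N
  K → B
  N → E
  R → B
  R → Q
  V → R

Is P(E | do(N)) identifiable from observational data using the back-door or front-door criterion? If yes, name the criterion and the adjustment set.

desc(N)\{N}={B,E,Q,R}; candidates ⊆ {J,K,V}.
size 0: {}; under {} N still reaches {B,E,J,Q,R} ∋ E.
{J}: N⊥E given {J} in G with N→· removed — back-door holds.
P(E|do(N)) = Σ_{J} P(E|N,J)·P(J).

P(E|do(N)): backdoor, adjust for {J}.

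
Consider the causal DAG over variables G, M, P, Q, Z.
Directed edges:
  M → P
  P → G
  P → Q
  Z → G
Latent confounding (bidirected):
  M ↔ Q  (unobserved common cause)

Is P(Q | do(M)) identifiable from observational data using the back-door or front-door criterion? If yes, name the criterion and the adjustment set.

P(Q|do(M)): frontdoor, adjust for {P}.

desc(M)\{M}={G,P,Q}; candidates ⊆ {Z}.
M↔Q: latent back-door arc(s) into M.
size 0: {}; under {} M still reaches {Q} ∋ Q.
size 1: {Z}; under {Z} M still reaches {Q} ∋ Q.
M↔Q cannot be blocked by any observed set — no back-door set.
{P}: (i) intercepts every directed M→Q path; (ii) no back-door M→{P}; (iii) {M} blocks every back-door {P}→Q. Front-door holds.
P(Q|do(M)) = Σ_{P} P(P|M) Σ_{M'} P(Q|P,M')P(M').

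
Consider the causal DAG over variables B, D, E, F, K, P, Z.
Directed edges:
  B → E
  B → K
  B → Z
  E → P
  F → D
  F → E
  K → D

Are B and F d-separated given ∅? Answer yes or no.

Yes — B ⊥ F | ∅.

Bayes-Ball from B | ∅ reaches {D,E,K,P,Z}.
F ∉ reach(B|∅) ⇒ B ⊥ F | ∅.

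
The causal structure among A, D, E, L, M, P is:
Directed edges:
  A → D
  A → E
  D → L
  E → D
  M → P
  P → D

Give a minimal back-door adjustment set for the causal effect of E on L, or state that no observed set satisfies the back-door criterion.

desc(E)\{E}={D,L}; candidates ⊆ {A,M,P}.
size 0: {}; under {} E still reaches {A,D,L} ∋ L.
{A}: E⊥L given {A} in G with E→· removed — back-door holds.

E→L: minimal back-door set {A}.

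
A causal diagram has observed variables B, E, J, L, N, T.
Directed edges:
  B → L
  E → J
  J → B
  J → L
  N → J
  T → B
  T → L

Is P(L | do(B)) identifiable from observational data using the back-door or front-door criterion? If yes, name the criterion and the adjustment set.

P(L|do(B)): backdoor, adjust for {J, T}.

desc(B)\{B}={L}; candidates ⊆ {E,J,N,T}.
size 0: {}; under {} B still reaches {E,J,L,N,T} ∋ L.
size 1: {E}, {J}, {N} …(+1); under {E} B still reaches {J,L,N,T} ∋ L.
{J,T}: B⊥L given {J,T} in G with B→· removed — back-door holds.
P(L|do(B)) = Σ_{J,T} P(L|B,J,T)·P(J,T).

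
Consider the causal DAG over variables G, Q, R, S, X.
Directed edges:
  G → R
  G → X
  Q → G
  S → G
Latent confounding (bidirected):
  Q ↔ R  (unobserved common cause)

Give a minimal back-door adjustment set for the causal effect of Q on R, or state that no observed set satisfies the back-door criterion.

desc(Q)\{Q}={G,R,X}; candidates ⊆ {S}.
Q↔R: latent back-door arc(s) into Q.
size 0: {}; under {} Q still reaches {R} ∋ R.
size 1: {S}; under {S} Q still reaches {R} ∋ R.
Q↔R cannot be blocked by any observed set — no back-door set.

Q→R: no observed back-door set.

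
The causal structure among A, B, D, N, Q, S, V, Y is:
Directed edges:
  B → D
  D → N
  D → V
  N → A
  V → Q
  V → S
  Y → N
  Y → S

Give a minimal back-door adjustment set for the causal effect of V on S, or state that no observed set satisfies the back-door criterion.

desc(V)\{V}={Q,S}; candidates ⊆ {A,B,D,N,Y}.
∅: V⊥S given ∅ in G with V→· removed — back-door holds.

V→S: minimal back-door set ∅.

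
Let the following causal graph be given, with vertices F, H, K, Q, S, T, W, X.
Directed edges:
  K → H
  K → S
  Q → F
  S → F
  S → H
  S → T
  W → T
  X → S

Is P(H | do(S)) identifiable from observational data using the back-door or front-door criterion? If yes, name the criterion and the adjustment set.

desc(S)\{S}={F,H,T}; candidates ⊆ {K,Q,W,X}.
size 0: {}; under {} S still reaches {H,K,X} ∋ H.
{K}: S⊥H given {K} in G with S→· removed — back-door holds.
P(H|do(S)) = Σ_{K} P(H|S,K)·P(K).

P(H|do(S)): backdoor, adjust for {K}.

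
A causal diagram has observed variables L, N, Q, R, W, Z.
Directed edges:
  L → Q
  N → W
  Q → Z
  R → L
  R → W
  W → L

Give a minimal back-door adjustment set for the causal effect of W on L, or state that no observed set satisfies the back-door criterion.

desc(W)\{W}={L,Q,Z}; candidates ⊆ {N,R}.
size 0: {}; under {} W still reaches {L,N,Q,R,Z} ∋ L.
{R}: W⊥L given {R} in G with W→· removed — back-door holds.

W→L: minimal back-door set {R}.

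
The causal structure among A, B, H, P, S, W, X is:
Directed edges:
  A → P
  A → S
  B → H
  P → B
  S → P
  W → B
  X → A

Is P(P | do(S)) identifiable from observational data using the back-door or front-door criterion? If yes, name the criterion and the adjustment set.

P(P|do(S)): backdoor, adjust for {A}.

desc(S)\{S}={B,H,P}; candidates ⊆ {A,W,X}.
size 0: {}; under {} S still reaches {A,B,H,P,X} ∋ P.
{A}: S⊥P given {A} in G with S→· removed — back-door holds.
P(P|do(S)) = Σ_{A} P(P|S,A)·P(A).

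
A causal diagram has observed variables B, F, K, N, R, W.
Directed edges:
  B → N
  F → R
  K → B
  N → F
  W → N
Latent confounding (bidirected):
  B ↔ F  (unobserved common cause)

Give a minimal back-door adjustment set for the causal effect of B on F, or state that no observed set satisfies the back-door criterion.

B→F: no observed back-door set.

desc(B)\{B}={F,N,R}; candidates ⊆ {K,W}.
B↔F: latent back-door arc(s) into B.
size 0: {}; under {} B still reaches {F,K,R} ∋ F.
size 1: {K}, {W}; under {K} B still reaches {F,R} ∋ F.
size 2: {K,W}; under {K,W} B still reaches {F,R} ∋ F.
B↔F cannot be blocked by any observed set — no back-door set.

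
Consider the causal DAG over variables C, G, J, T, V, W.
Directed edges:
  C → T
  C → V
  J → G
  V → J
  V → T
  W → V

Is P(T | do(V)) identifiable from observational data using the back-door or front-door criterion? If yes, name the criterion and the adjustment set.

desc(V)\{V}={G,J,T}; candidates ⊆ {C,W}.
size 0: {}; under {} V still reaches {C,T,W} ∋ T.
{C}: V⊥T given {C} in G with V→· removed — back-door holds.
P(T|do(V)) = Σ_{C} P(T|V,C)·P(C).

P(T|do(V)): backdoor, adjust for {C}.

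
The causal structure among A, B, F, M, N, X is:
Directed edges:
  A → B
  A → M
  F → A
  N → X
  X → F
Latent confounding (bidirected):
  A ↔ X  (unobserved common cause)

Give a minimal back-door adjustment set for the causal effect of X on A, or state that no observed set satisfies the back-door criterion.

desc(X)\{X}={A,B,F,M}; candidates ⊆ {N}.
X↔A: latent back-door arc(s) into X.
size 0: {}; under {} X still reaches {A,B,M,N} ∋ A.
size 1: {N}; under {N} X still reaches {A,B,M} ∋ A.
X↔A cannot be blocked by any observed set — no back-door set.

X→A: no observed back-door set.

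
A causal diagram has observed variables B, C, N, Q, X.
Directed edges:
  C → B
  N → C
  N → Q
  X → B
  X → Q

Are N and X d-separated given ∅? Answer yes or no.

Yes — N ⊥ X | ∅.

Bayes-Ball from N | ∅ reaches {B,C,Q}.
X ∉ reach(N|∅) ⇒ N ⊥ X | ∅.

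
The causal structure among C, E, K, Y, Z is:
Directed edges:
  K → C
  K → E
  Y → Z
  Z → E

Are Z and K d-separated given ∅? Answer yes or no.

Bayes-Ball from Z | ∅ reaches {E,Y}.
K ∉ reach(Z|∅) ⇒ Z ⊥ K | ∅.

Yes — Z ⊥ K | ∅.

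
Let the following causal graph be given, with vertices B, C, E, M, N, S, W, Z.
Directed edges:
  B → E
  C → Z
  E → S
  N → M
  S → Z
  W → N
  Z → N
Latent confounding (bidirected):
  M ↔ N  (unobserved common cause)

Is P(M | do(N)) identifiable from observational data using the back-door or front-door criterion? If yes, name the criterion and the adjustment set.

P(M|do(N)): not identifiable (no BD/FD set).

desc(N)\{N}={M}; candidates ⊆ {B,C,E,S,W,Z}.
N↔M: latent back-door arc(s) into N.
size 0: {}; under {} N still reaches {B,C,E,M,S,W,Z} ∋ M.
size 1: {B}, {C}, {E} …(+3); under {B} N still reaches {C,E,M,S,W,Z} ∋ M.
size 2: {B,C}, {B,E}, {B,S} …(+12); under {B,C} N still reaches {E,M,S,W,Z} ∋ M.
N↔M cannot be blocked by any observed set — no back-door set.
No mediator lies on a directed N→…→M path.
Neither criterion identifies P(M|do(N)) in this graph.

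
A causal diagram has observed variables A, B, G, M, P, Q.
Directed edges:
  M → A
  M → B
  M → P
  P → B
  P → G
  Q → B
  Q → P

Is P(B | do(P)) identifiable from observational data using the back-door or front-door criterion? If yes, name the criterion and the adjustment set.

P(B|do(P)): backdoor, adjust for {M, Q}.

desc(P)\{P}={B,G}; candidates ⊆ {A,M,Q}.
size 0: {}; under {} P still reaches {A,B,M,Q} ∋ B.
size 1: {A}, {M}, {Q}; under {A} P still reaches {B,M,Q} ∋ B.
{M,Q}: P⊥B given {M,Q} in G with P→· removed — back-door holds.
P(B|do(P)) = Σ_{M,Q} P(B|P,M,Q)·P(M,Q).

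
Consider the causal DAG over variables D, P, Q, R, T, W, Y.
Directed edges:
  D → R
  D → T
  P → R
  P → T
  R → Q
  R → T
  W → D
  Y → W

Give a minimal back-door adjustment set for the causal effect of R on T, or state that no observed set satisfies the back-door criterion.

R→T: minimal back-door set {D, P}.

desc(R)\{R}={Q,T}; candidates ⊆ {D,P,W,Y}.
size 0: {}; under {} R still reaches {D,P,T,W,Y} ∋ T.
size 1: {D}, {P}, {W} …(+1); under {D} R still reaches {P,T} ∋ T.
{D,P}: R⊥T given {D,P} in G with R→· removed — back-door holds.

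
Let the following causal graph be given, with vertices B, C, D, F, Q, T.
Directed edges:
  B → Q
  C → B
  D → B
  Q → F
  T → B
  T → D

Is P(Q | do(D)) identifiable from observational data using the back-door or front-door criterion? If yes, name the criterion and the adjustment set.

desc(D)\{D}={B,F,Q}; candidates ⊆ {C,T}.
size 0: {}; under {} D still reaches {B,F,Q,T} ∋ Q.
{T}: D⊥Q given {T} in G with D→· removed — back-door holds.
P(Q|do(D)) = Σ_{T} P(Q|D,T)·P(T).

P(Q|do(D)): backdoor, adjust for {T}.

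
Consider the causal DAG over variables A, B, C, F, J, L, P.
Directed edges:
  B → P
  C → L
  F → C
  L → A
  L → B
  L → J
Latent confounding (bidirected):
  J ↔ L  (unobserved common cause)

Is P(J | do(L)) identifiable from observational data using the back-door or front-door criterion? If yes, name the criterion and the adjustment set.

desc(L)\{L}={A,B,J,P}; candidates ⊆ {C,F}.
L↔J: latent back-door arc(s) into L.
size 0: {}; under {} L still reaches {C,F,J} ∋ J.
size 1: {C}, {F}; under {C} L still reaches {J} ∋ J.
size 2: {C,F}; under {C,F} L still reaches {J} ∋ J.
L↔J cannot be blocked by any observed set — no back-door set.
No mediator lies on a directed L→…→J path.
Neither criterion identifies P(J|do(L)) in this graph.

P(J|do(L)): not identifiable (no BD/FD set).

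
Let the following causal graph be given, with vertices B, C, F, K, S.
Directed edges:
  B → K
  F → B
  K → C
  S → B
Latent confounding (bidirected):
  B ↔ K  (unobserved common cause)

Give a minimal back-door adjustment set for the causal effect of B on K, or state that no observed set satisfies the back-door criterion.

desc(B)\{B}={C,K}; candidates ⊆ {F,S}.
B↔K: latent back-door arc(s) into B.
size 0: {}; under {} B still reaches {C,F,K,S} ∋ K.
size 1: {F}, {S}; under {F} B still reaches {C,K,S} ∋ K.
size 2: {F,S}; under {F,S} B still reaches {C,K} ∋ K.
B↔K cannot be blocked by any observed set — no back-door set.

B→K: no observed back-door set.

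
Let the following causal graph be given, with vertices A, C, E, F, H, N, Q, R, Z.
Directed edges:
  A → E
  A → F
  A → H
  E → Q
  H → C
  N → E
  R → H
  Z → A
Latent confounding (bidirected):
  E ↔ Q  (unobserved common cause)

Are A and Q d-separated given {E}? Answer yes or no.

Bayes-Ball from A | {E} reaches {C,F,H,N,Q,Z}.
Q ∈ reach(A|{E}) ⇒ A ⊥̸ Q | {E}.

No — A and Q are d-connected given {E}.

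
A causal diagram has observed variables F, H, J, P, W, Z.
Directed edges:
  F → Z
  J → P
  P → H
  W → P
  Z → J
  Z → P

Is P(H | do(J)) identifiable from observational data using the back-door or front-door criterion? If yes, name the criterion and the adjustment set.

desc(J)\{J}={H,P}; candidates ⊆ {F,W,Z}.
size 0: {}; under {} J still reaches {F,H,P,Z} ∋ H.
{Z}: J⊥H given {Z} in G with J→· removed — back-door holds.
P(H|do(J)) = Σ_{Z} P(H|J,Z)·P(Z).

P(H|do(J)): backdoor, adjust for {Z}.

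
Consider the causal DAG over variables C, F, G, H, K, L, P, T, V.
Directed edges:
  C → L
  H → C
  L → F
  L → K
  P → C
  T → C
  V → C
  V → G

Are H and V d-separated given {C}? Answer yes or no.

Bayes-Ball from H | {C} reaches {G,P,T,V}.
V ∈ reach(H|{C}) ⇒ H ⊥̸ V | {C}.

No — H and V are d-connected given {C}.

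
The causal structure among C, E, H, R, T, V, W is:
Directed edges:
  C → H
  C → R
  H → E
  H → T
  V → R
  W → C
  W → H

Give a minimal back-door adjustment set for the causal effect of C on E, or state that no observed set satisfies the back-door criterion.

desc(C)\{C}={E,H,R,T}; candidates ⊆ {V,W}.
size 0: {}; under {} C still reaches {E,H,T,W} ∋ E.
{W}: C⊥E given {W} in G with C→· removed — back-door holds.

C→E: minimal back-door set {W}.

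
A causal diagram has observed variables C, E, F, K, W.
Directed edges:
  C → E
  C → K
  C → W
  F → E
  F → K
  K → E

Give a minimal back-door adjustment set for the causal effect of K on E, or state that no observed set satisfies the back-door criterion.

K→E: minimal back-door set {C, F}.

desc(K)\{K}={E}; candidates ⊆ {C,F,W}.
size 0: {}; under {} K still reaches {C,E,F,W} ∋ E.
size 1: {C}, {F}, {W}; under {C} K still reaches {E,F} ∋ E.
{C,F}: K⊥E given {C,F} in G with K→· removed — back-door holds.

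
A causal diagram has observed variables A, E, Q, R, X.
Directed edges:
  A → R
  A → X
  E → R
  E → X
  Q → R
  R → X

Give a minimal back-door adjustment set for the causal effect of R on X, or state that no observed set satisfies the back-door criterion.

R→X: minimal back-door set {A, E}.

desc(R)\{R}={X}; candidates ⊆ {A,E,Q}.
size 0: {}; under {} R still reaches {A,E,Q,X} ∋ X.
size 1: {A}, {E}, {Q}; under {A} R still reaches {E,Q,X} ∋ X.
{A,E}: R⊥X given {A,E} in G with R→· removed — back-door holds.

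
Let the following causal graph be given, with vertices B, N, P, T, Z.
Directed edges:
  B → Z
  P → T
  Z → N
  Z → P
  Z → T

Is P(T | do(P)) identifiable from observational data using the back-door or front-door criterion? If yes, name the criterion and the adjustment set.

desc(P)\{P}={T}; candidates ⊆ {B,N,Z}.
size 0: {}; under {} P still reaches {B,N,T,Z} ∋ T.
{Z}: P⊥T given {Z} in G with P→· removed — back-door holds.
P(T|do(P)) = Σ_{Z} P(T|P,Z)·P(Z).

P(T|do(P)): backdoor, adjust for {Z}.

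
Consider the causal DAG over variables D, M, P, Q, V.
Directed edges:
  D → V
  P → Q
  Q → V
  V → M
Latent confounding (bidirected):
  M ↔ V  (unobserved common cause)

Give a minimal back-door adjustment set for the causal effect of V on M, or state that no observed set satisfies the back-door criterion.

desc(V)\{V}={M}; candidates ⊆ {D,P,Q}.
V↔M: latent back-door arc(s) into V.
size 0: {}; under {} V still reaches {D,M,P,Q} ∋ M.
size 1: {D}, {P}, {Q}; under {D} V still reaches {M,P,Q} ∋ M.
size 2: {D,P}, {D,Q}, {P,Q}; under {D,P} V still reaches {M,Q} ∋ M.
V↔M cannot be blocked by any observed set — no back-door set.

V→M: no observed back-door set.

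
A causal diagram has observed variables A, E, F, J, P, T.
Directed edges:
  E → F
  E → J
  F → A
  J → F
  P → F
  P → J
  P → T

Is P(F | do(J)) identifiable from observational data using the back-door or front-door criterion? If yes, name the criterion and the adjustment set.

desc(J)\{J}={A,F}; candidates ⊆ {E,P,T}.
size 0: {}; under {} J still reaches {A,E,F,P,T} ∋ F.
size 1: {E}, {P}, {T}; under {E} J still reaches {A,F,P,T} ∋ F.
{E,P}: J⊥F given {E,P} in G with J→· removed — back-door holds.
P(F|do(J)) = Σ_{E,P} P(F|J,E,P)·P(E,P).

P(F|do(J)): backdoor, adjust for {E, P}.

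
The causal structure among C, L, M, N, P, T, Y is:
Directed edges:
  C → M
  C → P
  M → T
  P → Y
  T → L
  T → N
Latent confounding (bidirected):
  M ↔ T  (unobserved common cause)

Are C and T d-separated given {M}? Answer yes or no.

Bayes-Ball from C | {M} reaches {L,N,P,T,Y}.
T ∈ reach(C|{M}) ⇒ C ⊥̸ T | {M}.

No — C and T are d-connected given {M}.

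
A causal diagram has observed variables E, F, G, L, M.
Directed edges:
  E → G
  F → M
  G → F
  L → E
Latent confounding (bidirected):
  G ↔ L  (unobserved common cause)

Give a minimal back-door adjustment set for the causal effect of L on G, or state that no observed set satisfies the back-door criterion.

desc(L)\{L}={E,F,G,M}; candidates ⊆ {—}.
L↔G: latent back-door arc(s) into L.
size 0: {}; under {} L still reaches {F,G,M} ∋ G.
L↔G cannot be blocked by any observed set — no back-door set.

L→G: no observed back-door set.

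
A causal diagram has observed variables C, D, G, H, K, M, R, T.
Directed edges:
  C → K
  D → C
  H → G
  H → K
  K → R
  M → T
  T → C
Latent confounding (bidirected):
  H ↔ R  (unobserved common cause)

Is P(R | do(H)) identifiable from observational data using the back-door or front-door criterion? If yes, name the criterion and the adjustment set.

desc(H)\{H}={G,K,R}; candidates ⊆ {C,D,M,T}.
H↔R: latent back-door arc(s) into H.
size 0: {}; under {} H still reaches {R} ∋ R.
size 1: {C}, {D}, {M} …(+1); under {C} H still reaches {R} ∋ R.
size 2: {C,D}, {C,M}, {C,T} …(+3); under {C,D} H still reaches {R} ∋ R.
H↔R cannot be blocked by any observed set — no back-door set.
{K}: (i) intercepts every directed H→R path; (ii) no back-door H→{K}; (iii) {H} blocks every back-door {K}→R. Front-door holds.
P(R|do(H)) = Σ_{K} P(K|H) Σ_{H'} P(R|K,H')P(H').

P(R|do(H)): frontdoor, adjust for {K}.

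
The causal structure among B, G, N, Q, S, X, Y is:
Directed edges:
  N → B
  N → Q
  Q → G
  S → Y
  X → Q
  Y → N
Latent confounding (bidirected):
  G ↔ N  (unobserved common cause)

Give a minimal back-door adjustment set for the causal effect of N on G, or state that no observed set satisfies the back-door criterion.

desc(N)\{N}={B,G,Q}; candidates ⊆ {S,X,Y}.
N↔G: latent back-door arc(s) into N.
size 0: {}; under {} N still reaches {G,S,Y} ∋ G.
size 1: {S}, {X}, {Y}; under {S} N still reaches {G,Y} ∋ G.
size 2: {S,X}, {S,Y}, {X,Y}; under {S,X} N still reaches {G,Y} ∋ G.
N↔G cannot be blocked by any observed set — no back-door set.

N→G: no observed back-door set.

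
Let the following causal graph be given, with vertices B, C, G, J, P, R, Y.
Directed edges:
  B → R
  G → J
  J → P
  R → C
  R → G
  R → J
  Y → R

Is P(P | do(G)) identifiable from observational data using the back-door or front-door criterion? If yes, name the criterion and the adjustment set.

desc(G)\{G}={J,P}; candidates ⊆ {B,C,R,Y}.
size 0: {}; under {} G still reaches {B,C,J,P,R,Y} ∋ P.
{R}: G⊥P given {R} in G with G→· removed — back-door holds.
P(P|do(G)) = Σ_{R} P(P|G,R)·P(R).

P(P|do(G)): backdoor, adjust for {R}.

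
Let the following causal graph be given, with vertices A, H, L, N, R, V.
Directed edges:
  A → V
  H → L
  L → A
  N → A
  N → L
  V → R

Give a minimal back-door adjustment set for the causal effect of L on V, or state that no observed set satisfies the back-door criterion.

L→V: minimal back-door set {N}.

desc(L)\{L}={A,R,V}; candidates ⊆ {H,N}.
size 0: {}; under {} L still reaches {A,H,N,R,V} ∋ V.
{N}: L⊥V given {N} in G with L→· removed — back-door holds.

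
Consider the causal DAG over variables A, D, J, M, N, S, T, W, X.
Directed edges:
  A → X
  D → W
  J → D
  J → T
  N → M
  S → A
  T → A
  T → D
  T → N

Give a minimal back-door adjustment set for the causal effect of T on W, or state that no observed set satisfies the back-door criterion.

desc(T)\{T}={A,D,M,N,W,X}; candidates ⊆ {J,S}.
size 0: {}; under {} T still reaches {D,J,W} ∋ W.
{J}: T⊥W given {J} in G with T→· removed — back-door holds.

T→W: minimal back-door set {J}.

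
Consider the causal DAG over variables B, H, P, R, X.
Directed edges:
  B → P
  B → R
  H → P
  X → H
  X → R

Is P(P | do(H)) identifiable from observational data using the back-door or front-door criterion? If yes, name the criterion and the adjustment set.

P(P|do(H)): backdoor, adjust for ∅.

desc(H)\{H}={P}; candidates ⊆ {B,R,X}.
∅: H⊥P given ∅ in G with H→· removed — back-door holds.
P(P|do(H)) = P(P|H) — no adjustment needed.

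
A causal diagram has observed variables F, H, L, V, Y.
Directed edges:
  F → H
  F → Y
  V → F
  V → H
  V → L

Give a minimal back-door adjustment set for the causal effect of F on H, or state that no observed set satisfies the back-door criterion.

desc(F)\{F}={H,Y}; candidates ⊆ {L,V}.
size 0: {}; under {} F still reaches {H,L,V} ∋ H.
{V}: F⊥H given {V} in G with F→· removed — back-door holds.

F→H: minimal back-door set {V}.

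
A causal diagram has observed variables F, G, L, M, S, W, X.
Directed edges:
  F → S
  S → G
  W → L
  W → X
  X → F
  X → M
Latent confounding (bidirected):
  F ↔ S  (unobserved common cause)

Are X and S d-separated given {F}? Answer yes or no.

Bayes-Ball from X | {F} reaches {G,L,M,S,W}.
S ∈ reach(X|{F}) ⇒ X ⊥̸ S | {F}.

No — X and S are d-connected given {F}.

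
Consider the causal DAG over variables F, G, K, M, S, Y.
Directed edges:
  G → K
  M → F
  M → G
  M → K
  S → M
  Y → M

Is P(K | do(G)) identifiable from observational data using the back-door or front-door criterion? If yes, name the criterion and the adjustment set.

desc(G)\{G}={K}; candidates ⊆ {F,M,S,Y}.
size 0: {}; under {} G still reaches {F,K,M,S,Y} ∋ K.
{M}: G⊥K given {M} in G with G→· removed — back-door holds.
P(K|do(G)) = Σ_{M} P(K|G,M)·P(M).

P(K|do(G)): backdoor, adjust for {M}.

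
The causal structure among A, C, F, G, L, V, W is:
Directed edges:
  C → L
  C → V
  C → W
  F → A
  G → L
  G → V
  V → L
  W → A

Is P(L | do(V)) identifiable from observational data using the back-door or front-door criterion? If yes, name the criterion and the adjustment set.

P(L|do(V)): backdoor, adjust for {C, G}.

desc(V)\{V}={L}; candidates ⊆ {A,C,F,G,W}.
size 0: {}; under {} V still reaches {A,C,G,L,W} ∋ L.
size 1: {A}, {C}, {F} …(+2); under {A} V still reaches {C,F,G,L,W} ∋ L.
{C,G}: V⊥L given {C,G} in G with V→· removed — back-door holds.
P(L|do(V)) = Σ_{C,G} P(L|V,C,G)·P(C,G).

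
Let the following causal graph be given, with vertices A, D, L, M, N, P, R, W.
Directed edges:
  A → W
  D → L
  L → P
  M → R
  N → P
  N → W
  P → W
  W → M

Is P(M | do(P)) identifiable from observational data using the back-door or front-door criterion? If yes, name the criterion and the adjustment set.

P(M|do(P)): backdoor, adjust for {N}.

desc(P)\{P}={M,R,W}; candidates ⊆ {A,D,L,N}.
size 0: {}; under {} P still reaches {D,L,M,N,R,W} ∋ M.
{N}: P⊥M given {N} in G with P→· removed — back-door holds.
P(M|do(P)) = Σ_{N} P(M|P,N)·P(N).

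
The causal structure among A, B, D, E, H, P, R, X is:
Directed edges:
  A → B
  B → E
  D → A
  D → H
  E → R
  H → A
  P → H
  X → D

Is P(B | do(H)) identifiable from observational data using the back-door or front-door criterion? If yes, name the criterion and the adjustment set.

P(B|do(H)): backdoor, adjust for {D}.

desc(H)\{H}={A,B,E,R}; candidates ⊆ {D,P,X}.
size 0: {}; under {} H still reaches {A,B,D,E,P,R,X} ∋ B.
{D}: H⊥B given {D} in G with H→· removed — back-door holds.
P(B|do(H)) = Σ_{D} P(B|H,D)·P(D).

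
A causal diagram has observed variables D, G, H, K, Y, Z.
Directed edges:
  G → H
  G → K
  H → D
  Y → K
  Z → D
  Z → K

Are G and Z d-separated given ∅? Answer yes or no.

Yes — G ⊥ Z | ∅.

Bayes-Ball from G | ∅ reaches {D,H,K}.
Z ∉ reach(G|∅) ⇒ G ⊥ Z | ∅.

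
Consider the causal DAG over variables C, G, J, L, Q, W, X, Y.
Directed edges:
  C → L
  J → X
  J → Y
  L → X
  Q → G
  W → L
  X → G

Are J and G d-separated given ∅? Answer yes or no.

Bayes-Ball from J | ∅ reaches {G,X,Y}.
G ∈ reach(J|∅) ⇒ J ⊥̸ G | ∅.

No — J and G are d-connected given ∅.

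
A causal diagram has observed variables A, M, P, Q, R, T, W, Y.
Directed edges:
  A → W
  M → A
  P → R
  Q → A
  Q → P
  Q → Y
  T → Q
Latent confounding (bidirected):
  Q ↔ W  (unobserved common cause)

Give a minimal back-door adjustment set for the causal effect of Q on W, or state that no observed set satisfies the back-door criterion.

Q→W: no observed back-door set.

desc(Q)\{Q}={A,P,R,W,Y}; candidates ⊆ {M,T}.
Q↔W: latent back-door arc(s) into Q.
size 0: {}; under {} Q still reaches {T,W} ∋ W.
size 1: {M}, {T}; under {M} Q still reaches {T,W} ∋ W.
size 2: {M,T}; under {M,T} Q still reaches {W} ∋ W.
Q↔W cannot be blocked by any observed set — no back-door set.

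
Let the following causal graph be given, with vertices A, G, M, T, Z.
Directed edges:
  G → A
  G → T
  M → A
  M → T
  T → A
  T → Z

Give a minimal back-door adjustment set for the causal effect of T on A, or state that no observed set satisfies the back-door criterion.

desc(T)\{T}={A,Z}; candidates ⊆ {G,M}.
size 0: {}; under {} T still reaches {A,G,M} ∋ A.
size 1: {G}, {M}; under {G} T still reaches {A,M} ∋ A.
{G,M}: T⊥A given {G,M} in G with T→· removed — back-door holds.

T→A: minimal back-door set {G, M}.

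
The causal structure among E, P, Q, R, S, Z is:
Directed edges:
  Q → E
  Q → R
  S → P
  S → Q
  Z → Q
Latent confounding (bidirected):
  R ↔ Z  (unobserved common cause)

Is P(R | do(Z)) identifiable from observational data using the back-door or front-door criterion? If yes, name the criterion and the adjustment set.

desc(Z)\{Z}={E,Q,R}; candidates ⊆ {P,S}.
Z↔R: latent back-door arc(s) into Z.
size 0: {}; under {} Z still reaches {R} ∋ R.
size 1: {P}, {S}; under {P} Z still reaches {R} ∋ R.
size 2: {P,S}; under {P,S} Z still reaches {R} ∋ R.
Z↔R cannot be blocked by any observed set — no back-door set.
{Q}: (i) intercepts every directed Z→R path; (ii) no back-door Z→{Q}; (iii) {Z} blocks every back-door {Q}→R. Front-door holds.
P(R|do(Z)) = Σ_{Q} P(Q|Z) Σ_{Z'} P(R|Q,Z')P(Z').

P(R|do(Z)): frontdoor, adjust for {Q}.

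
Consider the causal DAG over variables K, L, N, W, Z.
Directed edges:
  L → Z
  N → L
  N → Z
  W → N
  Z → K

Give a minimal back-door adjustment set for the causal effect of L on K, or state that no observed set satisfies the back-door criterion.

L→K: minimal back-door set {N}.

desc(L)\{L}={K,Z}; candidates ⊆ {N,W}.
size 0: {}; under {} L still reaches {K,N,W,Z} ∋ K.
{N}: L⊥K given {N} in G with L→· removed — back-door holds.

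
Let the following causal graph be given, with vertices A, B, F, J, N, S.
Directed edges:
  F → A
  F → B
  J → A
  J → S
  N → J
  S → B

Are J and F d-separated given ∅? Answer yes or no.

Bayes-Ball from J | ∅ reaches {A,B,N,S}.
F ∉ reach(J|∅) ⇒ J ⊥ F | ∅.

Yes — J ⊥ F | ∅.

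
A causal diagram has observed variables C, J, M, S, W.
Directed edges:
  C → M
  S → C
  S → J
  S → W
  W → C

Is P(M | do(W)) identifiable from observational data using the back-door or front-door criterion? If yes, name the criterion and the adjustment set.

desc(W)\{W}={C,M}; candidates ⊆ {J,S}.
size 0: {}; under {} W still reaches {C,J,M,S} ∋ M.
{S}: W⊥M given {S} in G with W→· removed — back-door holds.
P(M|do(W)) = Σ_{S} P(M|W,S)·P(S).

P(M|do(W)): backdoor, adjust for {S}.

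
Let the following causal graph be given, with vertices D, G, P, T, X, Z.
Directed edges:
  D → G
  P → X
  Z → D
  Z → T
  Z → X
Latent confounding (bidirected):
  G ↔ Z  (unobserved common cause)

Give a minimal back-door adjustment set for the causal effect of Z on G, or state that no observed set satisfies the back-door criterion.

desc(Z)\{Z}={D,G,T,X}; candidates ⊆ {P}.
Z↔G: latent back-door arc(s) into Z.
size 0: {}; under {} Z still reaches {G} ∋ G.
size 1: {P}; under {P} Z still reaches {G} ∋ G.
Z↔G cannot be blocked by any observed set — no back-door set.

Z→G: no observed back-door set.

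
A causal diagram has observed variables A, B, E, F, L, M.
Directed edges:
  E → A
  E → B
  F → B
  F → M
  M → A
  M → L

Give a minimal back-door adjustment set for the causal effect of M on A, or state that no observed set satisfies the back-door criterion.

desc(M)\{M}={A,L}; candidates ⊆ {B,E,F}.
∅: M⊥A given ∅ in G with M→· removed — back-door holds.

M→A: minimal back-door set ∅.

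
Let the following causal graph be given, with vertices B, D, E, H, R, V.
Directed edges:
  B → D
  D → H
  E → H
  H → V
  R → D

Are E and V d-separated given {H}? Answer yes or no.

Yes — E ⊥ V | {H}.

Bayes-Ball from E | {H} reaches {B,D,R}.
V ∉ reach(E|{H}) ⇒ E ⊥ V | {H}.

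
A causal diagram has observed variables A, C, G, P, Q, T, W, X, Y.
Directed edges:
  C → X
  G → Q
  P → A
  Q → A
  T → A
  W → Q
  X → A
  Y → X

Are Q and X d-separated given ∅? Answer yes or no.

Bayes-Ball from Q | ∅ reaches {A,G,W}.
X ∉ reach(Q|∅) ⇒ Q ⊥ X | ∅.

Yes — Q ⊥ X | ∅.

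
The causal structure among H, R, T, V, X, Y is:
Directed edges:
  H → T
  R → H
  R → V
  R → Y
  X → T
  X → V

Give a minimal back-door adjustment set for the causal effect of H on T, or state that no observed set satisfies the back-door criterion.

H→T: minimal back-door set ∅.

desc(H)\{H}={T}; candidates ⊆ {R,V,X,Y}.
∅: H⊥T given ∅ in G with H→· removed — back-door holds.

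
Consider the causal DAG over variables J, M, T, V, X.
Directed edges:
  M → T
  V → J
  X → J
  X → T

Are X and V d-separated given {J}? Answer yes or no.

Bayes-Ball from X | {J} reaches {T,V}.
V ∈ reach(X|{J}) ⇒ X ⊥̸ V | {J}.

No — X and V are d-connected given {J}.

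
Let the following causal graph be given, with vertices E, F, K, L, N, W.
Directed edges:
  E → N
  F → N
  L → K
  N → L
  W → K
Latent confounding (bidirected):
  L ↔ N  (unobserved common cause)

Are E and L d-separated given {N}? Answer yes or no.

Bayes-Ball from E | {N} reaches {F,K,L}.
L ∈ reach(E|{N}) ⇒ E ⊥̸ L | {N}.

No — E and L are d-connected given {N}.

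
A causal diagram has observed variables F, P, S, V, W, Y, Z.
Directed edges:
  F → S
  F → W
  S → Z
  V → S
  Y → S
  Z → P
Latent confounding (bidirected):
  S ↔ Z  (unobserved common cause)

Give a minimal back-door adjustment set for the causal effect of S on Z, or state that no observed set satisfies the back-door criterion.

desc(S)\{S}={P,Z}; candidates ⊆ {F,V,W,Y}.
S↔Z: latent back-door arc(s) into S.
size 0: {}; under {} S still reaches {F,P,V,W,Y,Z} ∋ Z.
size 1: {F}, {V}, {W} …(+1); under {F} S still reaches {P,V,Y,Z} ∋ Z.
size 2: {F,V}, {F,W}, {F,Y} …(+3); under {F,V} S still reaches {P,Y,Z} ∋ Z.
S↔Z cannot be blocked by any observed set — no back-door set.

S→Z: no observed back-door set.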